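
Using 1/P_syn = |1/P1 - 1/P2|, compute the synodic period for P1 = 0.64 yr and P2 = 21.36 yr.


1/P_syn = |1/P1 - 1/P2| = |1/0.64 - 1/21.36| => P_syn = 0.6598

0.6598 years


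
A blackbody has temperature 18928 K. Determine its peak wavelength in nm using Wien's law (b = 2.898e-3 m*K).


lam_max = b / T = 2.898e-3 / 18928 = 1.531e-07 m = 153.1065 nm

153.1065 nm


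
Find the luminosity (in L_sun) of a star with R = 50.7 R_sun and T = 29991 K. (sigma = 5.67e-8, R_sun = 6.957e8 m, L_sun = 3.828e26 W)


R = 50.7 * 6.957e8 m = 3.527199e+10 m. L = 4*pi*R^2*sigma*T^4 = 4*pi*(3.527199e+10)^2 * 5.67e-8 * 29991^4 = 7.171609529e+32 W. L/L_sun = 7.171609529e+32 / 3.828e26 = 1.873e+06

1.873e+06 L_sun


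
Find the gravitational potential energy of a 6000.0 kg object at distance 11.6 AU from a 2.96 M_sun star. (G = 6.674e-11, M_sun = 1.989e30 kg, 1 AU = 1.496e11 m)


M = 2.96 * 1.989e30 kg = 5.88744e+30 kg; r = 11.6 AU * 1.496e11 m/AU = 1.73536e+12 m. U = -GM*m/r = -(6.674e-11 * 5.88744e+30 * 6000.0) / 1.73536e+12 = -1.359e+12

-1.359e+12 J


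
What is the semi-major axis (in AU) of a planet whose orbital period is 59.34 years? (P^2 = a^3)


a = P^(2/3) = 59.34^(2/3) = 15.2136

15.2136 AU


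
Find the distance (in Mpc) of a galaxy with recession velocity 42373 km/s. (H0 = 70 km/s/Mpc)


d = v / H0 = 42373 / 70 = 605.3286

605.3286 Mpc


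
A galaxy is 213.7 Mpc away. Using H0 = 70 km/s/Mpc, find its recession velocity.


v = H0 * d = 70 * 213.7 = 14959.0

14959.0 km/s


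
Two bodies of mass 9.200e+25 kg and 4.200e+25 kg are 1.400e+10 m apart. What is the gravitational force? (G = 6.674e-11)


F = G*m1*m2/r^2 = 6.674e-11 * 9.200e+25 * 4.200e+25 / (1.400e+10)^2 = 6.674e-11 * 3.864e+51 / 1.960e+20 = 1.316e+21

1.316e+21 N


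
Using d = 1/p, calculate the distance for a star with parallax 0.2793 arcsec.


d = 1/p = 1/0.2793 = 3.5804

3.5804 pc


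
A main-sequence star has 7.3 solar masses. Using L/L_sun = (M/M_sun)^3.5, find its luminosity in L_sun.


L/L_sun = (M/M_sun)^3.5 = 7.3^3.5 = 1051.0661

1051.0661 L_sun


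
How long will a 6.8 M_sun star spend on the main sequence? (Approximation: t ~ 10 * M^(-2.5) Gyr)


t = 10 * M^(-2.5) = 10 * 6.8^(-2.5) = 0.0829

0.0829 Gyr


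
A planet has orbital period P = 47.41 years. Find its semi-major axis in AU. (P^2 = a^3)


a = P^(2/3) = 47.41^(2/3) = 13.0993

13.0993 AU


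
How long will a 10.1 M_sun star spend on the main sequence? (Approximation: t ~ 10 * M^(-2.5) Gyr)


t = 10 * M^(-2.5) = 10 * 10.1^(-2.5) = 0.0308

0.0308 Gyr


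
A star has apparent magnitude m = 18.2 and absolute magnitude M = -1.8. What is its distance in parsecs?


d = 10^((m - M + 5)/5) = 10^((18.2 - -1.8 + 5)/5) = 100000.0

100000.0 pc


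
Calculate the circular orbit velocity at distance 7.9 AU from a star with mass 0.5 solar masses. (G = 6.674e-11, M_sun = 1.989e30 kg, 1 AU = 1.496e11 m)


v = sqrt(GM/r) = sqrt(6.674e-11 * 9.945e+29 / 1.182e+12) = 7494.0425

7494.0425 m/s


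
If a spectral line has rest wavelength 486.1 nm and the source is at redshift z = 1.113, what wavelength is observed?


lam_obs = lam_emit * (1 + z) = 486.1 * (1 + 1.113) = 1027.1293

1027.1293 nm


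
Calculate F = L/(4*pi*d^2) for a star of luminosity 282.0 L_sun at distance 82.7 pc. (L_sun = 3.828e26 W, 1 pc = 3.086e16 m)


F = L / (4*pi*d^2) = 1.079e+29 / (4*pi*(2.552e+18)^2) = 1.319e-09

1.319e-09 W/m^2


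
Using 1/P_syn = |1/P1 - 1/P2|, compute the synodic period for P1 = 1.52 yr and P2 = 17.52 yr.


1/P_syn = |1/P1 - 1/P2| = |1/1.52 - 1/17.52| => P_syn = 1.6644

1.6644 years


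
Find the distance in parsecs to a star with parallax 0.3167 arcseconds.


d = 1/p = 1/0.3167 = 3.1576

3.1576 pc


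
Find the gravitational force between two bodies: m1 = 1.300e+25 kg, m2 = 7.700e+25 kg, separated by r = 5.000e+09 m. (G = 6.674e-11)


F = G*m1*m2/r^2 = 6.674e-11 * 1.300e+25 * 7.700e+25 / (5.000e+09)^2 = 6.674e-11 * 1.001e+51 / 2.500e+19 = 2.672e+21

2.672e+21 N


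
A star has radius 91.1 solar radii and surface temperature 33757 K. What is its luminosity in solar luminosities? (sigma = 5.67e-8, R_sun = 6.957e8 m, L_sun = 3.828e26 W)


R = 91.1 * 6.957e8 m = 6.337827e+10 m. L = 4*pi*R^2*sigma*T^4 = 4*pi*(6.337827e+10)^2 * 5.67e-8 * 33757^4 = 3.716456539e+33 W. L/L_sun = 3.716456539e+33 / 3.828e26 = 9.709e+06

9.709e+06 L_sun


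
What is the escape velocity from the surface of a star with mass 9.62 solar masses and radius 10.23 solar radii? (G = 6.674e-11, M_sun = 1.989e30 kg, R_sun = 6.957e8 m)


M = 9.62 * 1.989e30 kg = 1.913418e+31 kg; R = 10.23 * 6.957e8 m = 7.117011e+09 m. v_esc = sqrt(2GM/R) = sqrt(2 * 6.674e-11 * 1.913418e+31 / 7.117011e+09) = 599051.5663

599051.5663 m/s


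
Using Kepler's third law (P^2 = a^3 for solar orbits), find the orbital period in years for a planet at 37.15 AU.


P = a^(3/2) = 37.15^1.5 = 226.4322

226.4322 years


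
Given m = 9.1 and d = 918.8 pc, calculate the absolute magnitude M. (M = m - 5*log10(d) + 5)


M = m - 5*log10(d) + 5 = 9.1 - 5*log10(918.8) + 5 = -0.7161

-0.7161


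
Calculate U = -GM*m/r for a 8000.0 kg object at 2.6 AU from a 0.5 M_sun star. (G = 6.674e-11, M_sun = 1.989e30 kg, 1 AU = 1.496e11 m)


M = 0.5 * 1.989e30 kg = 9.945e+29 kg; r = 2.6 AU * 1.496e11 m/AU = 3.8896e+11 m. U = -GM*m/r = -(6.674e-11 * 9.945e+29 * 8000.0) / 3.8896e+11 = -1.365e+12

-1.365e+12 J


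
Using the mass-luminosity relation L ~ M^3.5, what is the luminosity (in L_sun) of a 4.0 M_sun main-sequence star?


L/L_sun = (M/M_sun)^3.5 = 4.0^3.5 = 128.0

128.0 L_sun


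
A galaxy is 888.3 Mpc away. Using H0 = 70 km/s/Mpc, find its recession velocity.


v = H0 * d = 70 * 888.3 = 62181.0

62181.0 km/s


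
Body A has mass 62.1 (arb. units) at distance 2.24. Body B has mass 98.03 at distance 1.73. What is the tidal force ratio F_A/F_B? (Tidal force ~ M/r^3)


Ratio = (M1/r1^3) / (M2/r2^3) = (62.1/2.24^3) / (98.03/1.73^3) = 0.2918

0.2918


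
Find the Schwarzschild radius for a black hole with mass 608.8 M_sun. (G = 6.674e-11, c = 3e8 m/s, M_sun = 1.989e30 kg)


M = 608.8 * 1.989e30 kg = 1.2109032e+33 kg. rs = 2GM/c^2 = 2 * 6.674e-11 * 1.2109032e+33 / (3e8)^2 = 1.796e+06

1.796e+06 m


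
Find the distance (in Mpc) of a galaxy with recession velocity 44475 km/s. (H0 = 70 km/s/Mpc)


d = v / H0 = 44475 / 70 = 635.3571

635.3571 Mpc


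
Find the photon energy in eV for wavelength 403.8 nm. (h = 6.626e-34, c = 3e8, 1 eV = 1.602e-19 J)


E = hc/lambda = 6.626e-34 * 3e8 / 4.038e-07 = 4.923e-19 J = 3.0729 eV

3.0729 eV


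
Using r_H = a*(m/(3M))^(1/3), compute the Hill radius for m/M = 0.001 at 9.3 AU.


r_H = a * (m/3M)^(1/3) = 9.3 * (0.001/3)^(1/3) = 0.6448

0.6448 AU


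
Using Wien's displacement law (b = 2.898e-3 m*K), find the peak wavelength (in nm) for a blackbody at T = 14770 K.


lam_max = b / T = 2.898e-3 / 14770 = 1.962e-07 m = 196.2085 nm

196.2085 nm


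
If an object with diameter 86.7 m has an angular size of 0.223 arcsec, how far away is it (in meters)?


D = size / theta_rad, theta_rad = 0.223 * pi/(180*3600) = 1.081e-06, D = 8.019e+07

8.019e+07 m


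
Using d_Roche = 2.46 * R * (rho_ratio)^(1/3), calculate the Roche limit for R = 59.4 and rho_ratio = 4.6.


d_Roche = 2.46 * 59.4 * 4.6^(1/3) = 243.0193

243.0193


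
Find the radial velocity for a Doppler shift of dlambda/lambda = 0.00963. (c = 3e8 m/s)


v = (dlambda/lambda) * c = 0.00963 * 3e8 = 2.889e+06

2.889e+06 m/s


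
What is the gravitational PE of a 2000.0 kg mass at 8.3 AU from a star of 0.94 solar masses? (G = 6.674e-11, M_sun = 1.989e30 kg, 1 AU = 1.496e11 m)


M = 0.94 * 1.989e30 kg = 1.86966e+30 kg; r = 8.3 AU * 1.496e11 m/AU = 1.24168e+12 m. U = -GM*m/r = -(6.674e-11 * 1.86966e+30 * 2000.0) / 1.24168e+12 = -2.010e+11

-2.010e+11 J


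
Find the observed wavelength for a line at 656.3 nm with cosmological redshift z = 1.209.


lam_obs = lam_emit * (1 + z) = 656.3 * (1 + 1.209) = 1449.7667

1449.7667 nm


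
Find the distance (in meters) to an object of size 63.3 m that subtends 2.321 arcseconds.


D = size / theta_rad, theta_rad = 2.321 * pi/(180*3600) = 1.125e-05, D = 5.625e+06

5.625e+06 m


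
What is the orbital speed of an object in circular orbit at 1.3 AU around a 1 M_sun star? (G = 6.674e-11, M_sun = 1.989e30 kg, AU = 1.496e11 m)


v = sqrt(GM/r) = sqrt(6.674e-11 * 1.989e+30 / 1.945e+11) = 26126.0059

26126.0059 m/s


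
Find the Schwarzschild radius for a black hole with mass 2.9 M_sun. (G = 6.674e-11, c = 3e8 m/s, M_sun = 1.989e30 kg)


M = 2.9 * 1.989e30 kg = 5.7681e+30 kg. rs = 2GM/c^2 = 2 * 6.674e-11 * 5.7681e+30 / (3e8)^2 = 8554.7332

8554.7332 m


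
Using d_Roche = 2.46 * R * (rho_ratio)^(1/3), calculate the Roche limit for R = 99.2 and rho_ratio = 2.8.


d_Roche = 2.46 * 99.2 * 2.8^(1/3) = 343.9533

343.9533


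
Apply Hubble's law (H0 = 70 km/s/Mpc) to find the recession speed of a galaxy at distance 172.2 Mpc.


v = H0 * d = 70 * 172.2 = 12054.0

12054.0 km/s


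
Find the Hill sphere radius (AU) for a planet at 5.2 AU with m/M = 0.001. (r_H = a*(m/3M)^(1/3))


r_H = a * (m/3M)^(1/3) = 5.2 * (0.001/3)^(1/3) = 0.3605

0.3605 AU


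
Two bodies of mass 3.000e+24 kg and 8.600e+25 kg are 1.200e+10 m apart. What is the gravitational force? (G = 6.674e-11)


F = G*m1*m2/r^2 = 6.674e-11 * 3.000e+24 * 8.600e+25 / (1.200e+10)^2 = 6.674e-11 * 2.580e+50 / 1.440e+20 = 1.196e+20

1.196e+20 N


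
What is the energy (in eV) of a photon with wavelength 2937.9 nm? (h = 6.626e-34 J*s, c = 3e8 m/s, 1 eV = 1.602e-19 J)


E = hc/lambda = 6.626e-34 * 3e8 / 2.938e-06 = 6.766e-20 J = 0.4224 eV

0.4224 eV


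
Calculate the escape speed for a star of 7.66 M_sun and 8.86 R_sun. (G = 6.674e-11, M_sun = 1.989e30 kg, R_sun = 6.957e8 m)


M = 7.66 * 1.989e30 kg = 1.523574e+31 kg; R = 8.86 * 6.957e8 m = 6.163902e+09 m. v_esc = sqrt(2GM/R) = sqrt(2 * 6.674e-11 * 1.523574e+31 / 6.163902e+09) = 574396.8013

574396.8013 m/s


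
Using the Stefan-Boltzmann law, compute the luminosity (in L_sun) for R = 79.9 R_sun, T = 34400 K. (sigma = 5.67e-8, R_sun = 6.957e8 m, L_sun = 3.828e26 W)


R = 79.9 * 6.957e8 m = 5.558643e+10 m. L = 4*pi*R^2*sigma*T^4 = 4*pi*(5.558643e+10)^2 * 5.67e-8 * 34400^4 = 3.082934221e+33 W. L/L_sun = 3.082934221e+33 / 3.828e26 = 8.054e+06

8.054e+06 L_sun


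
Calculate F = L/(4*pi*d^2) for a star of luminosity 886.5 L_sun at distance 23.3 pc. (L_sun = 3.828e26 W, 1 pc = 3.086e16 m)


F = L / (4*pi*d^2) = 3.394e+29 / (4*pi*(7.190e+17)^2) = 5.223e-08

5.223e-08 W/m^2


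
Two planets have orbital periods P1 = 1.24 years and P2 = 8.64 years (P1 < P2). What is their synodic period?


1/P_syn = |1/P1 - 1/P2| = |1/1.24 - 1/8.64| => P_syn = 1.4478

1.4478 years


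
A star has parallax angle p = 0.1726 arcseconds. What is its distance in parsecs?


d = 1/p = 1/0.1726 = 5.7937

5.7937 pc


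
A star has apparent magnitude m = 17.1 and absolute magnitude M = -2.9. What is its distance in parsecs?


d = 10^((m - M + 5)/5) = 10^((17.1 - -2.9 + 5)/5) = 100000.0

100000.0 pc


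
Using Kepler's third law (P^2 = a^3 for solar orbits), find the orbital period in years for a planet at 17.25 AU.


P = a^(3/2) = 17.25^1.5 = 71.6446

71.6446 years


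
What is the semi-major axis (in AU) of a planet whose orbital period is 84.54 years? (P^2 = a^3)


a = P^(2/3) = 84.54^(2/3) = 19.2623

19.2623 AU


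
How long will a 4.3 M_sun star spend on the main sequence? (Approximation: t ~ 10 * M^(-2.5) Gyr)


t = 10 * M^(-2.5) = 10 * 4.3^(-2.5) = 0.2608

0.2608 Gyr


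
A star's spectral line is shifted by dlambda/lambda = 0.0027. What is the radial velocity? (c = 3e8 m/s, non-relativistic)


v = (dlambda/lambda) * c = 0.0027 * 3e8 = 810000.0

810000.0 m/s


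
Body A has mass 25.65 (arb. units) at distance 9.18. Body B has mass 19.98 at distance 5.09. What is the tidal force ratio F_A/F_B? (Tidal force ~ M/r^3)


Ratio = (M1/r1^3) / (M2/r2^3) = (25.65/9.18^3) / (19.98/5.09^3) = 0.2188

0.2188


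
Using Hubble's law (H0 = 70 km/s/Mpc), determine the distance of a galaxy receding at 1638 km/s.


d = v / H0 = 1638 / 70 = 23.4

23.4 Mpc


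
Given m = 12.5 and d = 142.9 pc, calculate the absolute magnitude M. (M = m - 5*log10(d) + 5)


M = m - 5*log10(d) + 5 = 12.5 - 5*log10(142.9) + 5 = 6.7248

6.7248


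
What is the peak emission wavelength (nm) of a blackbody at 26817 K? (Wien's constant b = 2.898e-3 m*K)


lam_max = b / T = 2.898e-3 / 26817 = 1.081e-07 m = 108.0658 nm

108.0658 nm


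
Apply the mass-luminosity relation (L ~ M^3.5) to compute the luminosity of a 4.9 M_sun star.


L/L_sun = (M/M_sun)^3.5 = 4.9^3.5 = 260.4272

260.4272 L_sun


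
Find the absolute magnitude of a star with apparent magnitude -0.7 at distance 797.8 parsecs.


M = m - 5*log10(d) + 5 = -0.7 - 5*log10(797.8) + 5 = -10.2095

-10.2095


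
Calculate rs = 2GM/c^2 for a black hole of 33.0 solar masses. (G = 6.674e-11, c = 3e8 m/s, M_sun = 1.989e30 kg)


M = 33.0 * 1.989e30 kg = 6.5637e+31 kg. rs = 2GM/c^2 = 2 * 6.674e-11 * 6.5637e+31 / (3e8)^2 = 97346.964

97346.964 m


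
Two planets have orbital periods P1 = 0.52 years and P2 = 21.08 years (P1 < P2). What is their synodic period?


1/P_syn = |1/P1 - 1/P2| = |1/0.52 - 1/21.08| => P_syn = 0.5332

0.5332 years


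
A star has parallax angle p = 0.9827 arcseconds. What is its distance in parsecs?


d = 1/p = 1/0.9827 = 1.0176

1.0176 pc


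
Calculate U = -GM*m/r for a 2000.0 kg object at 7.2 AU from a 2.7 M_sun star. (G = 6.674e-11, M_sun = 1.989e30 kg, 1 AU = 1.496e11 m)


M = 2.7 * 1.989e30 kg = 5.3703e+30 kg; r = 7.2 AU * 1.496e11 m/AU = 1.07712e+12 m. U = -GM*m/r = -(6.674e-11 * 5.3703e+30 * 2000.0) / 1.07712e+12 = -6.655e+11

-6.655e+11 J


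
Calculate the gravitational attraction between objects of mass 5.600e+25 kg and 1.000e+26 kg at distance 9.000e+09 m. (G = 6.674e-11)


F = G*m1*m2/r^2 = 6.674e-11 * 5.600e+25 * 1.000e+26 / (9.000e+09)^2 = 6.674e-11 * 5.600e+51 / 8.100e+19 = 4.614e+21

4.614e+21 N


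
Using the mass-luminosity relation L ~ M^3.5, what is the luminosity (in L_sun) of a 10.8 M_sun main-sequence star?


L/L_sun = (M/M_sun)^3.5 = 10.8^3.5 = 4139.8361

4139.8361 L_sun


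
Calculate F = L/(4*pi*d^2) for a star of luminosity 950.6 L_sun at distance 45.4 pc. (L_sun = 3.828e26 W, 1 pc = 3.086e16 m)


F = L / (4*pi*d^2) = 3.639e+29 / (4*pi*(1.401e+18)^2) = 1.475e-08

1.475e-08 W/m^2


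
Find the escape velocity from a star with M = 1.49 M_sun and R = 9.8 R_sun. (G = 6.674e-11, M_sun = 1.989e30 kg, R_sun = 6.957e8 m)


M = 1.49 * 1.989e30 kg = 2.96361e+30 kg; R = 9.8 * 6.957e8 m = 6.81786e+09 m. v_esc = sqrt(2GM/R) = sqrt(2 * 6.674e-11 * 2.96361e+30 / 6.81786e+09) = 240876.5849

240876.5849 m/s


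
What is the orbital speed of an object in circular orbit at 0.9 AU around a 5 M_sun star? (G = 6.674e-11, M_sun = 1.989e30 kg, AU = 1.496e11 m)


v = sqrt(GM/r) = sqrt(6.674e-11 * 9.945e+30 / 1.346e+11) = 70211.531

70211.531 m/s


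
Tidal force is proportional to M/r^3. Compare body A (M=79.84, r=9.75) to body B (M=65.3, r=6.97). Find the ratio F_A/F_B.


Ratio = (M1/r1^3) / (M2/r2^3) = (79.84/9.75^3) / (65.3/6.97^3) = 0.4467

0.4467


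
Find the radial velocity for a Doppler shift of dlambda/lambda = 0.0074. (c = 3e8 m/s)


v = (dlambda/lambda) * c = 0.0074 * 3e8 = 2.220e+06

2.220e+06 m/s


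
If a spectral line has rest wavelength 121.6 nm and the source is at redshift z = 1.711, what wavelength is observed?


lam_obs = lam_emit * (1 + z) = 121.6 * (1 + 1.711) = 329.6576

329.6576 nm


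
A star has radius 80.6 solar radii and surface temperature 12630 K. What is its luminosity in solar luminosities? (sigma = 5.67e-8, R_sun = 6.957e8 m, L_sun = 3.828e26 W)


R = 80.6 * 6.957e8 m = 5.607342e+10 m. L = 4*pi*R^2*sigma*T^4 = 4*pi*(5.607342e+10)^2 * 5.67e-8 * 12630^4 = 5.700597992e+31 W. L/L_sun = 5.700597992e+31 / 3.828e26 = 148918.4428

148918.4428 L_sun


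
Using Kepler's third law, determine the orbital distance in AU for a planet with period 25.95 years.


a = P^(2/3) = 25.95^(2/3) = 8.7651

8.7651 AU


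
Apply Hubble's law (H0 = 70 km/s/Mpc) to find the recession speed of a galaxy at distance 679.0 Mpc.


v = H0 * d = 70 * 679.0 = 47530.0

47530.0 km/s


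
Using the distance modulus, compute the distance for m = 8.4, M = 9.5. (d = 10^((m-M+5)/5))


d = 10^((m - M + 5)/5) = 10^((8.4 - 9.5 + 5)/5) = 6.0256

6.0256 pc


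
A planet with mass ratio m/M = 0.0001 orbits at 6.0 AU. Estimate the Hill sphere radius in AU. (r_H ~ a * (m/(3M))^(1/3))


r_H = a * (m/3M)^(1/3) = 6.0 * (0.0001/3)^(1/3) = 0.1931

0.1931 AU


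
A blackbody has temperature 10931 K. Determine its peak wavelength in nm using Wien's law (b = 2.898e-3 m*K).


lam_max = b / T = 2.898e-3 / 10931 = 2.651e-07 m = 265.1176 nm

265.1176 nm


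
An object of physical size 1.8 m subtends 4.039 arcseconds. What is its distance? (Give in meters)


D = size / theta_rad, theta_rad = 4.039 * pi/(180*3600) = 1.958e-05, D = 91922.9144

91922.9144 m


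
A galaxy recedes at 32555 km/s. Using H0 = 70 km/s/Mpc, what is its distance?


d = v / H0 = 32555 / 70 = 465.0714

465.0714 Mpc


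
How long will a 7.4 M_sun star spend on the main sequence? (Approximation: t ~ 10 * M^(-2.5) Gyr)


t = 10 * M^(-2.5) = 10 * 7.4^(-2.5) = 0.0671

0.0671 Gyr


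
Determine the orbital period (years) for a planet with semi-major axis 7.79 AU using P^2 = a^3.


P = a^(3/2) = 7.79^1.5 = 21.7423

21.7423 years


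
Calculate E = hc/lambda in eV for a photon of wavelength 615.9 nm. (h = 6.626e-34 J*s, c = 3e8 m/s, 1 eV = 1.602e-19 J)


E = hc/lambda = 6.626e-34 * 3e8 / 6.159e-07 = 3.227e-19 J = 2.0147 eV

2.0147 eV


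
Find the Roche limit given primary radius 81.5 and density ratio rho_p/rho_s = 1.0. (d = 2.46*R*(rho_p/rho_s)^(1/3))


d_Roche = 2.46 * 81.5 * 1.0^(1/3) = 200.49

200.49


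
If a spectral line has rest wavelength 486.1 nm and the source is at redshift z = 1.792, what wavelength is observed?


lam_obs = lam_emit * (1 + z) = 486.1 * (1 + 1.792) = 1357.1912

1357.1912 nm


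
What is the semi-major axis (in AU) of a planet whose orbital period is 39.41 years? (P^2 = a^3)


a = P^(2/3) = 39.41^(2/3) = 11.5808

11.5808 AU


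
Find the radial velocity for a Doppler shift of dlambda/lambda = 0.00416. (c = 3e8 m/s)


v = (dlambda/lambda) * c = 0.00416 * 3e8 = 1.248e+06

1.248e+06 m/s


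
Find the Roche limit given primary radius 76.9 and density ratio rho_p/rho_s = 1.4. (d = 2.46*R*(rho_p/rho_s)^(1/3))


d_Roche = 2.46 * 76.9 * 1.4^(1/3) = 211.6269

211.6269


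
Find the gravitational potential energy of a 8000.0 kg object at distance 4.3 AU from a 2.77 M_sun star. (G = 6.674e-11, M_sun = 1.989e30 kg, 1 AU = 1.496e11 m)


M = 2.77 * 1.989e30 kg = 5.50953e+30 kg; r = 4.3 AU * 1.496e11 m/AU = 6.4328e+11 m. U = -GM*m/r = -(6.674e-11 * 5.50953e+30 * 8000.0) / 6.4328e+11 = -4.573e+12

-4.573e+12 J


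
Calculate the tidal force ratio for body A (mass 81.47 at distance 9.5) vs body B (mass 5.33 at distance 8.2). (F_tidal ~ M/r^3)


Ratio = (M1/r1^3) / (M2/r2^3) = (81.47/9.5^3) / (5.33/8.2^3) = 9.8297

9.8297


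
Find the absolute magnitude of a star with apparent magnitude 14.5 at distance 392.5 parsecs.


M = m - 5*log10(d) + 5 = 14.5 - 5*log10(392.5) + 5 = 6.5308

6.5308


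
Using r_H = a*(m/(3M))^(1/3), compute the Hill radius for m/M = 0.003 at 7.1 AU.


r_H = a * (m/3M)^(1/3) = 7.1 * (0.003/3)^(1/3) = 0.71

0.71 AU


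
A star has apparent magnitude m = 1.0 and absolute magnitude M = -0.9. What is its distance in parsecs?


d = 10^((m - M + 5)/5) = 10^((1.0 - -0.9 + 5)/5) = 23.9883

23.9883 pc


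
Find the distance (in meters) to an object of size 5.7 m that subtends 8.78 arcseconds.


D = size / theta_rad, theta_rad = 8.78 * pi/(180*3600) = 4.257e-05, D = 133907.676

133907.676 m


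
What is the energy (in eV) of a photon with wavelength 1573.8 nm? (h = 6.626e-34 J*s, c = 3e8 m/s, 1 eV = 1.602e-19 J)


E = hc/lambda = 6.626e-34 * 3e8 / 1.574e-06 = 1.263e-19 J = 0.7884 eV

0.7884 eV


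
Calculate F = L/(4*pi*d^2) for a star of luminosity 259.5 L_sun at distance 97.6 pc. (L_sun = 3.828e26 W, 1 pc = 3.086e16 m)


F = L / (4*pi*d^2) = 9.934e+28 / (4*pi*(3.012e+18)^2) = 8.714e-10

8.714e-10 W/m^2


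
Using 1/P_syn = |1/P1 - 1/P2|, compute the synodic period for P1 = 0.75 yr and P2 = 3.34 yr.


1/P_syn = |1/P1 - 1/P2| = |1/0.75 - 1/3.34| => P_syn = 0.9672

0.9672 years


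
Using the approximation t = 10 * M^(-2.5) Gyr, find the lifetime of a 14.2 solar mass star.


t = 10 * M^(-2.5) = 10 * 14.2^(-2.5) = 0.0132

0.0132 Gyr


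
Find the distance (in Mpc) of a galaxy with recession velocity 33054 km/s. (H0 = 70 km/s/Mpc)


d = v / H0 = 33054 / 70 = 472.2

472.2 Mpc


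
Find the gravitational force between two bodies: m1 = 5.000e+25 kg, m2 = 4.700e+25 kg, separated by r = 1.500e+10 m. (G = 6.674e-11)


F = G*m1*m2/r^2 = 6.674e-11 * 5.000e+25 * 4.700e+25 / (1.500e+10)^2 = 6.674e-11 * 2.350e+51 / 2.250e+20 = 6.971e+20

6.971e+20 N


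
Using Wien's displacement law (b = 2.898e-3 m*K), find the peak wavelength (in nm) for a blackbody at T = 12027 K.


lam_max = b / T = 2.898e-3 / 12027 = 2.410e-07 m = 240.9578 nm

240.9578 nm


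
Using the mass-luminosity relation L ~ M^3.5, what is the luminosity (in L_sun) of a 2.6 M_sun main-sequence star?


L/L_sun = (M/M_sun)^3.5 = 2.6^3.5 = 28.3404

28.3404 L_sun


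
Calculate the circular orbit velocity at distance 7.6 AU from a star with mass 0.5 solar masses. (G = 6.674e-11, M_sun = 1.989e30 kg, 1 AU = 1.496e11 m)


v = sqrt(GM/r) = sqrt(6.674e-11 * 9.945e+29 / 1.137e+12) = 7640.5197

7640.5197 m/s


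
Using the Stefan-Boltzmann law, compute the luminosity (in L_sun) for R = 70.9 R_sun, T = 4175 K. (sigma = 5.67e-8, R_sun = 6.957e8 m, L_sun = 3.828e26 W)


R = 70.9 * 6.957e8 m = 4.932513e+10 m. L = 4*pi*R^2*sigma*T^4 = 4*pi*(4.932513e+10)^2 * 5.67e-8 * 4175^4 = 5.26690299e+29 W. L/L_sun = 5.26690299e+29 / 3.828e26 = 1375.889

1375.889 L_sun


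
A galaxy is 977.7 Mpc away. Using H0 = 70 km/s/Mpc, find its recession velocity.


v = H0 * d = 70 * 977.7 = 68439.0

68439.0 km/s


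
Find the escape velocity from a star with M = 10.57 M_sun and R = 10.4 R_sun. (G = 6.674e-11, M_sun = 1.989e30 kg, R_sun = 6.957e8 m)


M = 10.57 * 1.989e30 kg = 2.102373e+31 kg; R = 10.4 * 6.957e8 m = 7.23528e+09 m. v_esc = sqrt(2GM/R) = sqrt(2 * 6.674e-11 * 2.102373e+31 / 7.23528e+09) = 622780.9403

622780.9403 m/s


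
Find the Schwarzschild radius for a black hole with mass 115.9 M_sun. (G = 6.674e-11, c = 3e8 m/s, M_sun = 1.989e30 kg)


M = 115.9 * 1.989e30 kg = 2.305251e+32 kg. rs = 2GM/c^2 = 2 * 6.674e-11 * 2.305251e+32 / (3e8)^2 = 341894.3372

341894.3372 m


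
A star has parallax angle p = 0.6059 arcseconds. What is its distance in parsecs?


d = 1/p = 1/0.6059 = 1.6504

1.6504 pc


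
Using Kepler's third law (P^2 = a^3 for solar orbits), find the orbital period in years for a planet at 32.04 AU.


P = a^(3/2) = 32.04^1.5 = 181.3589

181.3589 years


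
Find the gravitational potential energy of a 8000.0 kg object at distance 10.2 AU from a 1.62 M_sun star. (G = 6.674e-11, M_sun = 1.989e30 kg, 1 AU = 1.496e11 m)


M = 1.62 * 1.989e30 kg = 3.22218e+30 kg; r = 10.2 AU * 1.496e11 m/AU = 1.52592e+12 m. U = -GM*m/r = -(6.674e-11 * 3.22218e+30 * 8000.0) / 1.52592e+12 = -1.127e+12

-1.127e+12 J


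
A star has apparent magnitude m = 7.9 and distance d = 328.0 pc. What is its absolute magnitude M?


M = m - 5*log10(d) + 5 = 7.9 - 5*log10(328.0) + 5 = 0.3206

0.3206


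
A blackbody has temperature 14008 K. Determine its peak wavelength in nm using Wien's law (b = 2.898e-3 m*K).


lam_max = b / T = 2.898e-3 / 14008 = 2.069e-07 m = 206.8818 nm

206.8818 nm


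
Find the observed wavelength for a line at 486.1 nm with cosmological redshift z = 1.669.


lam_obs = lam_emit * (1 + z) = 486.1 * (1 + 1.669) = 1297.4009

1297.4009 nm


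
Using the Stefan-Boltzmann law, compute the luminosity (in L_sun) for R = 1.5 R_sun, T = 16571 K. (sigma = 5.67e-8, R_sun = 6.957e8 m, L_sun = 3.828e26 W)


R = 1.5 * 6.957e8 m = 1.04355e+09 m. L = 4*pi*R^2*sigma*T^4 = 4*pi*(1.04355e+09)^2 * 5.67e-8 * 16571^4 = 5.850787394e+28 W. L/L_sun = 5.850787394e+28 / 3.828e26 = 152.8419

152.8419 L_sun


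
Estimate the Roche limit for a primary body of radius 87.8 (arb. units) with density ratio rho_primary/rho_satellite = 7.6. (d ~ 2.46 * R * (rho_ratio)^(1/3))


d_Roche = 2.46 * 87.8 * 7.6^(1/3) = 424.653

424.653


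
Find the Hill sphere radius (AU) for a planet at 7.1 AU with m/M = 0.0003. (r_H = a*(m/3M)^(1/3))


r_H = a * (m/3M)^(1/3) = 7.1 * (0.0003/3)^(1/3) = 0.3296

0.3296 AU


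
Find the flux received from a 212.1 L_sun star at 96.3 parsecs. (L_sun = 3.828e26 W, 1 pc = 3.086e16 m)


F = L / (4*pi*d^2) = 8.119e+28 / (4*pi*(2.972e+18)^2) = 7.316e-10

7.316e-10 W/m^2


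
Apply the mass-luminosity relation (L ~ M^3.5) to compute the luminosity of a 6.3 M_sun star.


L/L_sun = (M/M_sun)^3.5 = 6.3^3.5 = 627.613

627.613 L_sun


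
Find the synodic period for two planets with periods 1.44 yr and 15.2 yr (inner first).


1/P_syn = |1/P1 - 1/P2| = |1/1.44 - 1/15.2| => P_syn = 1.5907

1.5907 years


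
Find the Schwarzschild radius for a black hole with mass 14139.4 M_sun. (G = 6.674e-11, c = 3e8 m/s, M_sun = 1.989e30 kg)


M = 14139.4 * 1.989e30 kg = 2.81232666e+34 kg. rs = 2GM/c^2 = 2 * 6.674e-11 * 2.81232666e+34 / (3e8)^2 = 4.171e+07

4.171e+07 m


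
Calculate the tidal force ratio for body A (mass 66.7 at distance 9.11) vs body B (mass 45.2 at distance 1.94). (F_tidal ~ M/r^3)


Ratio = (M1/r1^3) / (M2/r2^3) = (66.7/9.11^3) / (45.2/1.94^3) = 0.0143

0.0143


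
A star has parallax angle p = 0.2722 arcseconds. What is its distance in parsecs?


d = 1/p = 1/0.2722 = 3.6738

3.6738 pc


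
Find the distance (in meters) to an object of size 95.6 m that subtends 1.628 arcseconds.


D = size / theta_rad, theta_rad = 1.628 * pi/(180*3600) = 7.893e-06, D = 1.211e+07

1.211e+07 m


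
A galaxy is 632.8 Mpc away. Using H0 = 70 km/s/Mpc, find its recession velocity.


v = H0 * d = 70 * 632.8 = 44296.0

44296.0 km/s


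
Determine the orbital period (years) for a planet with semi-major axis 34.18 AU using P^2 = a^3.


P = a^(3/2) = 34.18^1.5 = 199.8288

199.8288 years


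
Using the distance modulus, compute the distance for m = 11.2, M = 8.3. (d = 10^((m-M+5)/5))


d = 10^((m - M + 5)/5) = 10^((11.2 - 8.3 + 5)/5) = 38.0189

38.0189 pc


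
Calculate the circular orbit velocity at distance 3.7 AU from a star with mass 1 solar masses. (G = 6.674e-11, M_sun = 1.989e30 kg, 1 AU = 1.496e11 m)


v = sqrt(GM/r) = sqrt(6.674e-11 * 1.989e+30 / 5.535e+11) = 15486.1633

15486.1633 m/s


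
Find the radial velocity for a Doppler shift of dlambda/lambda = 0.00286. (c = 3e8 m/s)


v = (dlambda/lambda) * c = 0.00286 * 3e8 = 858000.0

858000.0 m/s


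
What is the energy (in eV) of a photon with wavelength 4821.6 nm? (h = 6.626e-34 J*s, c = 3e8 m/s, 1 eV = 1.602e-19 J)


E = hc/lambda = 6.626e-34 * 3e8 / 4.822e-06 = 4.123e-20 J = 0.2573 eV

0.2573 eV


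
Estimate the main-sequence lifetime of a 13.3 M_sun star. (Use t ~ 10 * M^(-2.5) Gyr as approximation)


t = 10 * M^(-2.5) = 10 * 13.3^(-2.5) = 0.0155

0.0155 Gyr


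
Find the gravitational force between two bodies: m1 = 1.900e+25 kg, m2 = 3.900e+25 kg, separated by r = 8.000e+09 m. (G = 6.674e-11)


F = G*m1*m2/r^2 = 6.674e-11 * 1.900e+25 * 3.900e+25 / (8.000e+09)^2 = 6.674e-11 * 7.410e+50 / 6.400e+19 = 7.727e+20

7.727e+20 N


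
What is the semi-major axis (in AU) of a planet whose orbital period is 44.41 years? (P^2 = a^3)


a = P^(2/3) = 44.41^(2/3) = 12.5407

12.5407 AU


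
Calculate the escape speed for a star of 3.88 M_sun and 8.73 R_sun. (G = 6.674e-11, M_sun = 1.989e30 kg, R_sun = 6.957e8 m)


M = 3.88 * 1.989e30 kg = 7.71732e+30 kg; R = 8.73 * 6.957e8 m = 6.073461e+09 m. v_esc = sqrt(2GM/R) = sqrt(2 * 6.674e-11 * 7.71732e+30 / 6.073461e+09) = 411834.9784

411834.9784 m/s


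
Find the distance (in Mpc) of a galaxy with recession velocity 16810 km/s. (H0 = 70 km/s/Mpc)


d = v / H0 = 16810 / 70 = 240.1429

240.1429 Mpc


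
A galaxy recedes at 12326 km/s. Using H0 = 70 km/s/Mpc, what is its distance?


d = v / H0 = 12326 / 70 = 176.0857

176.0857 Mpc


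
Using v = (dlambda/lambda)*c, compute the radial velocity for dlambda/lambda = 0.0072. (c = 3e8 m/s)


v = (dlambda/lambda) * c = 0.0072 * 3e8 = 2.160e+06

2.160e+06 m/s


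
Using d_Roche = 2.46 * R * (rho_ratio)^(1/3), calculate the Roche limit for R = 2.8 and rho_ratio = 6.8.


d_Roche = 2.46 * 2.8 * 6.8^(1/3) = 13.0496

13.0496


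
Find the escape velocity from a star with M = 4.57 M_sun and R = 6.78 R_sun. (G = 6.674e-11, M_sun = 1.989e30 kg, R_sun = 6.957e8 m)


M = 4.57 * 1.989e30 kg = 9.08973e+30 kg; R = 6.78 * 6.957e8 m = 4.716846e+09 m. v_esc = sqrt(2GM/R) = sqrt(2 * 6.674e-11 * 9.08973e+30 / 4.716846e+09) = 507174.888

507174.888 m/s


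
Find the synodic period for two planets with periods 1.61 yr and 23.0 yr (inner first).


1/P_syn = |1/P1 - 1/P2| = |1/1.61 - 1/23.0| => P_syn = 1.7312

1.7312 years


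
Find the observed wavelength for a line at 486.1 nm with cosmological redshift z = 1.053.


lam_obs = lam_emit * (1 + z) = 486.1 * (1 + 1.053) = 997.9633

997.9633 nm


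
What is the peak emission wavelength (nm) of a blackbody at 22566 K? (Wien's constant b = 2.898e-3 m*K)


lam_max = b / T = 2.898e-3 / 22566 = 1.284e-07 m = 128.4233 nm

128.4233 nm


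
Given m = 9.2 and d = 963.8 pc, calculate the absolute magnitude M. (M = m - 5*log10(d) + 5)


M = m - 5*log10(d) + 5 = 9.2 - 5*log10(963.8) + 5 = -0.7199

-0.7199


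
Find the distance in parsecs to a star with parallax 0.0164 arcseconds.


d = 1/p = 1/0.0164 = 60.9756

60.9756 pc


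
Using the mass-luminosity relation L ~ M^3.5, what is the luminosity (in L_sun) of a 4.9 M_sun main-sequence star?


L/L_sun = (M/M_sun)^3.5 = 4.9^3.5 = 260.4272

260.4272 L_sun


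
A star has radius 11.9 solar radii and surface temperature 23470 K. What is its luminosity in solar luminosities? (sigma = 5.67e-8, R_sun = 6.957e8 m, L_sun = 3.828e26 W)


R = 11.9 * 6.957e8 m = 8.27883e+09 m. L = 4*pi*R^2*sigma*T^4 = 4*pi*(8.27883e+09)^2 * 5.67e-8 * 23470^4 = 1.481778233e+31 W. L/L_sun = 1.481778233e+31 / 3.828e26 = 38708.9403

38708.9403 L_sun


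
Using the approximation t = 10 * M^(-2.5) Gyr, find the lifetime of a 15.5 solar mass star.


t = 10 * M^(-2.5) = 10 * 15.5^(-2.5) = 0.0106

0.0106 Gyr


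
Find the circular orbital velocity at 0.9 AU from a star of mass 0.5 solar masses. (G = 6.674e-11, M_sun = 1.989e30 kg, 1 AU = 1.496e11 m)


v = sqrt(GM/r) = sqrt(6.674e-11 * 9.945e+29 / 1.346e+11) = 22202.8356

22202.8356 m/s


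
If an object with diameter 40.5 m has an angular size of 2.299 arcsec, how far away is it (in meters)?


D = size / theta_rad, theta_rad = 2.299 * pi/(180*3600) = 1.115e-05, D = 3.634e+06

3.634e+06 m


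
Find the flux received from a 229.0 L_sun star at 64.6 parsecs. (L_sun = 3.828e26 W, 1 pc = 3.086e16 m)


F = L / (4*pi*d^2) = 8.766e+28 / (4*pi*(1.994e+18)^2) = 1.755e-09

1.755e-09 W/m^2


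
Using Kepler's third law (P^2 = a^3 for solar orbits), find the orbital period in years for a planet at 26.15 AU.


P = a^(3/2) = 26.15^1.5 = 133.7234

133.7234 years


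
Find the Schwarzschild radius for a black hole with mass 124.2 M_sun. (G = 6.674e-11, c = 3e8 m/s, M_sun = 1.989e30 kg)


M = 124.2 * 1.989e30 kg = 2.470338e+32 kg. rs = 2GM/c^2 = 2 * 6.674e-11 * 2.470338e+32 / (3e8)^2 = 366378.5736

366378.5736 m


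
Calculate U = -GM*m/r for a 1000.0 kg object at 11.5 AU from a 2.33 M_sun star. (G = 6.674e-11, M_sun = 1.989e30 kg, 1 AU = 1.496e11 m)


M = 2.33 * 1.989e30 kg = 4.63437e+30 kg; r = 11.5 AU * 1.496e11 m/AU = 1.7204e+12 m. U = -GM*m/r = -(6.674e-11 * 4.63437e+30 * 1000.0) / 1.7204e+12 = -1.798e+11

-1.798e+11 J


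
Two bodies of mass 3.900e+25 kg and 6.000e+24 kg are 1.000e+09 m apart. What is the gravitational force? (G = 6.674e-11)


F = G*m1*m2/r^2 = 6.674e-11 * 3.900e+25 * 6.000e+24 / (1.000e+09)^2 = 6.674e-11 * 2.340e+50 / 1.000e+18 = 1.562e+22

1.562e+22 N


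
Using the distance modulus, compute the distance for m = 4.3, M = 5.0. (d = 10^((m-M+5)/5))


d = 10^((m - M + 5)/5) = 10^((4.3 - 5.0 + 5)/5) = 7.2444

7.2444 pc


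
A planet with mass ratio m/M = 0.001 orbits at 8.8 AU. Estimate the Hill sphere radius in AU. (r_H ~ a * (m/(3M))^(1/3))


r_H = a * (m/3M)^(1/3) = 8.8 * (0.001/3)^(1/3) = 0.6102

0.6102 AU


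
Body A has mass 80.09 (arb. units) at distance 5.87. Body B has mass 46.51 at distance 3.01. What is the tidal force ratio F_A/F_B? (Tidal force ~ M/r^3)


Ratio = (M1/r1^3) / (M2/r2^3) = (80.09/5.87^3) / (46.51/3.01^3) = 0.2322

0.2322


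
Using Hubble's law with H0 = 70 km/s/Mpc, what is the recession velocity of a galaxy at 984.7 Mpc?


v = H0 * d = 70 * 984.7 = 68929.0

68929.0 km/s


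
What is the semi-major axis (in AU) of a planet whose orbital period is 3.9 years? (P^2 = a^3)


a = P^(2/3) = 3.9^(2/3) = 2.4777

2.4777 AU


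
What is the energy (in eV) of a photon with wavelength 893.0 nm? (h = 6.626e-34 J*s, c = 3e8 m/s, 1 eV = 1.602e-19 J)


E = hc/lambda = 6.626e-34 * 3e8 / 8.930e-07 = 2.226e-19 J = 1.3895 eV

1.3895 eV


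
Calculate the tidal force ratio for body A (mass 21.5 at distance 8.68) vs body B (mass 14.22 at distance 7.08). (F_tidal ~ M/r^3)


Ratio = (M1/r1^3) / (M2/r2^3) = (21.5/8.68^3) / (14.22/7.08^3) = 0.8205

0.8205


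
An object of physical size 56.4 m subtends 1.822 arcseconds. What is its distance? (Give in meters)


D = size / theta_rad, theta_rad = 1.822 * pi/(180*3600) = 8.833e-06, D = 6.385e+06

6.385e+06 m


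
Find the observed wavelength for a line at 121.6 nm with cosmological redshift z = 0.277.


lam_obs = lam_emit * (1 + z) = 121.6 * (1 + 0.277) = 155.2832

155.2832 nm


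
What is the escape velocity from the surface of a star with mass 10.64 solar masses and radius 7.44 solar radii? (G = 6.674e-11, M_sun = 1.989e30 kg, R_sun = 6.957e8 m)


M = 10.64 * 1.989e30 kg = 2.116296e+31 kg; R = 7.44 * 6.957e8 m = 5.176008e+09 m. v_esc = sqrt(2GM/R) = sqrt(2 * 6.674e-11 * 2.116296e+31 / 5.176008e+09) = 738752.2814

738752.2814 m/s


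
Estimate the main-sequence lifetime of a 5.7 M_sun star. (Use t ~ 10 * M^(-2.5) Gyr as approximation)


t = 10 * M^(-2.5) = 10 * 5.7^(-2.5) = 0.1289

0.1289 Gyr


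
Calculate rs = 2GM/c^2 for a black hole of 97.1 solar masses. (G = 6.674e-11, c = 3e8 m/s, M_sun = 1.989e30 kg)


M = 97.1 * 1.989e30 kg = 1.931319e+32 kg. rs = 2GM/c^2 = 2 * 6.674e-11 * 1.931319e+32 / (3e8)^2 = 286436.0668

286436.0668 m


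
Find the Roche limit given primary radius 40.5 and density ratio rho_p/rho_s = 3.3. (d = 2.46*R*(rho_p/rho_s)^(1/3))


d_Roche = 2.46 * 40.5 * 3.3^(1/3) = 148.3297

148.3297


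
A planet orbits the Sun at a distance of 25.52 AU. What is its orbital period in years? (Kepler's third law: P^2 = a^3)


P = a^(3/2) = 25.52^1.5 = 128.9202

128.9202 years


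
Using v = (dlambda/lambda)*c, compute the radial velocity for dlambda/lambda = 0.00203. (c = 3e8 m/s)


v = (dlambda/lambda) * c = 0.00203 * 3e8 = 609000.0

609000.0 m/s


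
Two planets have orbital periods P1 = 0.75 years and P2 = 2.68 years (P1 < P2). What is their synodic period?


1/P_syn = |1/P1 - 1/P2| = |1/0.75 - 1/2.68| => P_syn = 1.0415

1.0415 years


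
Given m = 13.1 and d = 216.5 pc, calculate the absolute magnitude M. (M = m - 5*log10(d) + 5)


M = m - 5*log10(d) + 5 = 13.1 - 5*log10(216.5) + 5 = 6.4227

6.4227


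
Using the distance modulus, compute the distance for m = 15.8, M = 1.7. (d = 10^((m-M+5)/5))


d = 10^((m - M + 5)/5) = 10^((15.8 - 1.7 + 5)/5) = 6606.9345

6606.9345 pc


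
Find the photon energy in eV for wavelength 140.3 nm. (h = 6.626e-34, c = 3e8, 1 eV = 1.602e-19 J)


E = hc/lambda = 6.626e-34 * 3e8 / 1.403e-07 = 1.417e-18 J = 8.8441 eV

8.8441 eV


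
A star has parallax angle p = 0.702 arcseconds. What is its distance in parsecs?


d = 1/p = 1/0.702 = 1.4245

1.4245 pc


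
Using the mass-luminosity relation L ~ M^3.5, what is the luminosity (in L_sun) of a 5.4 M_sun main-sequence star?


L/L_sun = (M/M_sun)^3.5 = 5.4^3.5 = 365.9133

365.9133 L_sun


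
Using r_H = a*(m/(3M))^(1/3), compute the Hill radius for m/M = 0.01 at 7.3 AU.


r_H = a * (m/3M)^(1/3) = 7.3 * (0.01/3)^(1/3) = 1.0905

1.0905 AU


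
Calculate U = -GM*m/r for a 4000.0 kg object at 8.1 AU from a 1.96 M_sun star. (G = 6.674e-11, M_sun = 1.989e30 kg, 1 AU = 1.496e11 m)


M = 1.96 * 1.989e30 kg = 3.89844e+30 kg; r = 8.1 AU * 1.496e11 m/AU = 1.21176e+12 m. U = -GM*m/r = -(6.674e-11 * 3.89844e+30 * 4000.0) / 1.21176e+12 = -8.589e+11

-8.589e+11 J


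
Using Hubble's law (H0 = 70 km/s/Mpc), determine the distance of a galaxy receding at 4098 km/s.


d = v / H0 = 4098 / 70 = 58.5429

58.5429 Mpc


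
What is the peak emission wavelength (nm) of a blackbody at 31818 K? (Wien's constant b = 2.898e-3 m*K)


lam_max = b / T = 2.898e-3 / 31818 = 9.108e-08 m = 91.0805 nm

91.0805 nm


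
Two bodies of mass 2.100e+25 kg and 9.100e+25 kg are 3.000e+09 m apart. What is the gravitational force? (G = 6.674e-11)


F = G*m1*m2/r^2 = 6.674e-11 * 2.100e+25 * 9.100e+25 / (3.000e+09)^2 = 6.674e-11 * 1.911e+51 / 9.000e+18 = 1.417e+22

1.417e+22 N


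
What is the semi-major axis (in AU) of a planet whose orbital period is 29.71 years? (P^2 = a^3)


a = P^(2/3) = 29.71^(2/3) = 9.5926

9.5926 AU


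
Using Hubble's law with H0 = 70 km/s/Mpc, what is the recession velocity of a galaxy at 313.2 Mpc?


v = H0 * d = 70 * 313.2 = 21924.0

21924.0 km/s


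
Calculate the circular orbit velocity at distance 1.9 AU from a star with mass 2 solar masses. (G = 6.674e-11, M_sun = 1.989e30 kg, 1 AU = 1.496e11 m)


v = sqrt(GM/r) = sqrt(6.674e-11 * 3.978e+30 / 2.842e+11) = 30562.079

30562.079 m/s


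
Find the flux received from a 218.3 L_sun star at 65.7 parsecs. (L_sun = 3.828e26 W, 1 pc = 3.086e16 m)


F = L / (4*pi*d^2) = 8.357e+28 / (4*pi*(2.028e+18)^2) = 1.618e-09

1.618e-09 W/m^2


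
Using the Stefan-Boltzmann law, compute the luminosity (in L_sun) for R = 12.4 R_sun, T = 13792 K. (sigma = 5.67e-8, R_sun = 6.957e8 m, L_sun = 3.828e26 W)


R = 12.4 * 6.957e8 m = 8.62668e+09 m. L = 4*pi*R^2*sigma*T^4 = 4*pi*(8.62668e+09)^2 * 5.67e-8 * 13792^4 = 1.918621443e+30 W. L/L_sun = 1.918621443e+30 / 3.828e26 = 5012.0727

5012.0727 L_sun


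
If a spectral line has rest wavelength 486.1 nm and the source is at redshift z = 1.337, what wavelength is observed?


lam_obs = lam_emit * (1 + z) = 486.1 * (1 + 1.337) = 1136.0157

1136.0157 nm


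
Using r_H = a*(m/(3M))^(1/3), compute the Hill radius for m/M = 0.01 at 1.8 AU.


r_H = a * (m/3M)^(1/3) = 1.8 * (0.01/3)^(1/3) = 0.2689

0.2689 AU


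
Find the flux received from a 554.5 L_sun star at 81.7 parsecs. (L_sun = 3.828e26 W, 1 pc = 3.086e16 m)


F = L / (4*pi*d^2) = 2.123e+29 / (4*pi*(2.521e+18)^2) = 2.657e-09

2.657e-09 W/m^2


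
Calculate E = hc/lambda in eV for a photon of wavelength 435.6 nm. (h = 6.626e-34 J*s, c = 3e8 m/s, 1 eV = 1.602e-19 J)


E = hc/lambda = 6.626e-34 * 3e8 / 4.356e-07 = 4.563e-19 J = 2.8485 eV

2.8485 eV
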